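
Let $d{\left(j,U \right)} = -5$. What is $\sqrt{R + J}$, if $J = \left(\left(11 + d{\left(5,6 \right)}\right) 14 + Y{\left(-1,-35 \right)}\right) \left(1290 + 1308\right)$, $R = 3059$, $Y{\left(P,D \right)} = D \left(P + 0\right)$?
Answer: $\sqrt{312221} \approx 558.77$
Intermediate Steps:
$Y{\left(P,D \right)} = D P$
$J = 309162$ ($J = \left(\left(11 - 5\right) 14 - -35\right) \left(1290 + 1308\right) = \left(6 \cdot 14 + 35\right) 2598 = \left(84 + 35\right) 2598 = 119 \cdot 2598 = 309162$)
$\sqrt{R + J} = \sqrt{3059 + 309162} = \sqrt{312221}$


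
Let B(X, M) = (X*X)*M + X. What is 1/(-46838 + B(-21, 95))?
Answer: -1/4964 ≈ -0.00020145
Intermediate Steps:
B(X, M) = X + M*X² (B(X, M) = X²*M + X = M*X² + X = X + M*X²)
1/(-46838 + B(-21, 95)) = 1/(-46838 - 21*(1 + 95*(-21))) = 1/(-46838 - 21*(1 - 1995)) = 1/(-46838 - 21*(-1994)) = 1/(-46838 + 41874) = 1/(-4964) = -1/4964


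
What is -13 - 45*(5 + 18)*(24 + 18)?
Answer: -43483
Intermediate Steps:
-13 - 45*(5 + 18)*(24 + 18) = -13 - 1035*42 = -13 - 45*966 = -13 - 43470 = -43483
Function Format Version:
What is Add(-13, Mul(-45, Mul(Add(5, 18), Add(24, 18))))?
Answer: -43483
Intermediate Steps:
Add(-13, Mul(-45, Mul(Add(5, 18), Add(24, 18)))) = Add(-13, Mul(-45, Mul(23, 42))) = Add(-13, Mul(-45, 966)) = Add(-13, -43470) = -43483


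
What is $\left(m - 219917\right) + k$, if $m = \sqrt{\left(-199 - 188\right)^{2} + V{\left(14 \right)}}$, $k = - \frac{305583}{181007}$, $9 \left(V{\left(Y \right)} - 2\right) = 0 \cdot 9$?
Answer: $- \frac{39806822002}{181007} + \sqrt{149771} \approx -2.1953 \cdot 10^{5}$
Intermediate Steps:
$V{\left(Y \right)} = 2$ ($V{\left(Y \right)} = 2 + \frac{0 \cdot 9}{9} = 2 + \frac{1}{9} \cdot 0 = 2 + 0 = 2$)
$k = - \frac{305583}{181007}$ ($k = \left(-305583\right) \frac{1}{181007} = - \frac{305583}{181007} \approx -1.6882$)
$m = \sqrt{149771}$ ($m = \sqrt{\left(-199 - 188\right)^{2} + 2} = \sqrt{\left(-387\right)^{2} + 2} = \sqrt{149769 + 2} = \sqrt{149771} \approx 387.0$)
$\left(m - 219917\right) + k = \left(\sqrt{149771} - 219917\right) - \frac{305583}{181007} = \left(-219917 + \sqrt{149771}\right) - \frac{305583}{181007} = - \frac{39806822002}{181007} + \sqrt{149771}$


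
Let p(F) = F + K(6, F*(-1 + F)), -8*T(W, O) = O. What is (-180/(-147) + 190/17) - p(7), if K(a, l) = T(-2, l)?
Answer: 35489/3332 ≈ 10.651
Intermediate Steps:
T(W, O) = -O/8
K(a, l) = -l/8
p(F) = F - F*(-1 + F)/8
(-180/(-147) + 190/17) - p(7) = (-180/(-147) + 190/17) - 7*(9 - 1*7)/8 = (-180*(-1/147) + 190*(1/17)) - 7*(9 - 7)/8 = (60/49 + 190/17) - 7*2/8 = 10330/833 - 1*7/4 = 10330/833 - 7/4 = 35489/3332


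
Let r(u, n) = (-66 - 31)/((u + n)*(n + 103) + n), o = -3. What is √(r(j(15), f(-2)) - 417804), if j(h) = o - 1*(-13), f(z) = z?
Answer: I*√271420597526/806 ≈ 646.38*I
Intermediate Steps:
j(h) = 10 (j(h) = -3 - 1*(-13) = -3 + 13 = 10)
r(u, n) = -97/(n + (103 + n)*(n + u)) (r(u, n) = -97/((n + u)*(103 + n) + n) = -97/((103 + n)*(n + u) + n) = -97/(n + (103 + n)*(n + u)))
√(r(j(15), f(-2)) - 417804) = √(-97/((-2)² + 103*10 + 104*(-2) - 2*10) - 417804) = √(-97/(4 + 1030 - 208 - 20) - 417804) = √(-97/806 - 417804) = √(-336750121/806) = I*√271420597526/806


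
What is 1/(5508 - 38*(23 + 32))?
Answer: 1/3418 ≈ 0.00029257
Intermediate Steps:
1/(5508 - 38*(23 + 32)) = 1/(5508 - 38*55) = 1/(5508 - 2090) = 1/3418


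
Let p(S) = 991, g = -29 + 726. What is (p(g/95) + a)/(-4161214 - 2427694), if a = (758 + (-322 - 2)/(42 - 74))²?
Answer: -37824449/421690112 ≈ -0.089697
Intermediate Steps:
g = 697
a = 37761025/64 (a = (758 - 324/(-32))² = (758 - 324*(-1/32))² = (758 + 81/8)² = (6145/8)² = 37761025/64 ≈ 5.9002e+5)
(p(g/95) + a)/(-4161214 - 2427694) = (991 + 37761025/64)/(-4161214 - 2427694) = (37824449/64)/(-6588908) = (37824449/64)*(-1/6588908) = -37824449/421690112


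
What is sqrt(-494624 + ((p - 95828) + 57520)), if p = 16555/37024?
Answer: I*sqrt(45658130579282)/9256 ≈ 730.02*I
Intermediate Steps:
p = 16555/37024 (p = 16555*(1/37024) = 16555/37024 ≈ 0.44714)
sqrt(-494624 + ((p - 95828) + 57520)) = sqrt(-494624 + ((16555/37024 - 95828) + 57520)) = sqrt(-494624 + (-3547919317/37024 + 57520)) = sqrt(-494624 - 1418298837/37024) = sqrt(-19731257813/37024) = I*sqrt(45658130579282)/9256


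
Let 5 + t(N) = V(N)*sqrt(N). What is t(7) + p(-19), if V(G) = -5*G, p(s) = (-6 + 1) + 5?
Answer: -5 - 35*sqrt(7) ≈ -97.601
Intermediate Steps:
p(s) = 0 (p(s) = -5 + 5 = 0)
t(N) = -5 - 5*N**(3/2) (t(N) = -5 + (-5*N)*sqrt(N) = -5 - 5*N**(3/2))
t(7) + p(-19) = (-5 - 35*sqrt(7)) + 0 = -5 - 35*sqrt(7)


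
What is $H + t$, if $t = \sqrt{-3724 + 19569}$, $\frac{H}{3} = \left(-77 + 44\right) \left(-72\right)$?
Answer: $7128 + \sqrt{15845} \approx 7253.9$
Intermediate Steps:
$H = 7128$ ($H = 3 \left(-77 + 44\right) \left(-72\right) = 3 \left(\left(-33\right) \left(-72\right)\right) = 3 \cdot 2376 = 7128$)
$t = \sqrt{15845} \approx 125.88$
$H + t = 7128 + \sqrt{15845}$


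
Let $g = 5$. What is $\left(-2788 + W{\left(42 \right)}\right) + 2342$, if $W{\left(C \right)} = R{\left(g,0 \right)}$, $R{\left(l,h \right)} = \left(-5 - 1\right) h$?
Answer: $-446$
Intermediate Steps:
$R{\left(l,h \right)} = - 6 h$
$W{\left(C \right)} = 0$ ($W{\left(C \right)} = \left(-6\right) 0 = 0$)
$\left(-2788 + W{\left(42 \right)}\right) + 2342 = \left(-2788 + 0\right) + 2342 = -2788 + 2342 = -446$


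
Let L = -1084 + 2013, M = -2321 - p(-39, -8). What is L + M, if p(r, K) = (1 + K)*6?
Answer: -1350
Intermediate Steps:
p(r, K) = 6 + 6*K
M = -2279 (M = -2321 - (6 + 6*(-8)) = -2321 - (6 - 48) = -2321 - 1*(-42) = -2321 + 42 = -2279)
L = 929
L + M = 929 - 2279 = -1350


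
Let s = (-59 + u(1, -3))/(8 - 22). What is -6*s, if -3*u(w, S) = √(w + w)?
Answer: -177/7 - √2/7 ≈ -25.488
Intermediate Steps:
u(w, S) = -√2*√w/3 (u(w, S) = -√(w + w)/3 = -√2*√w/3)
s = 59/14 + √2/42 (s = (-59 - √2*√1/3)/(8 - 22) = (-59 - ⅓*√2*1)/(-14) = (-59 - √2/3)*(-1/14) = 59/14 + √2/42 ≈ 4.2480)
-6*s = -6*(59/14 + √2/42) = -177/7 - √2/7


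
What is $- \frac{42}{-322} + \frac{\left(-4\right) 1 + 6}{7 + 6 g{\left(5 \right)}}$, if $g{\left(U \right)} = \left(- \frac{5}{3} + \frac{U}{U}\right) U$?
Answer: $- \frac{7}{299} \approx -0.023411$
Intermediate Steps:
$g{\left(U \right)} = - \frac{2 U}{3}$ ($g{\left(U \right)} = \left(\left(-5\right) \frac{1}{3} + 1\right) U = \left(- \frac{5}{3} + 1\right) U = - \frac{2 U}{3}$)
$- \frac{42}{-322} + \frac{\left(-4\right) 1 + 6}{7 + 6 g{\left(5 \right)}} = - \frac{42}{-322} + \frac{\left(-4\right) 1 + 6}{7 + 6 \left(\left(- \frac{2}{3}\right) 5\right)} = \left(-42\right) \left(- \frac{1}{322}\right) + \frac{-4 + 6}{7 + 6 \left(- \frac{10}{3}\right)} = \frac{3}{23} + \frac{2}{7 - 20} = \frac{3}{23} + \frac{2}{-13} = \frac{3}{23} + 2 \left(- \frac{1}{13}\right) = \frac{3}{23} - \frac{2}{13} = - \frac{7}{299}$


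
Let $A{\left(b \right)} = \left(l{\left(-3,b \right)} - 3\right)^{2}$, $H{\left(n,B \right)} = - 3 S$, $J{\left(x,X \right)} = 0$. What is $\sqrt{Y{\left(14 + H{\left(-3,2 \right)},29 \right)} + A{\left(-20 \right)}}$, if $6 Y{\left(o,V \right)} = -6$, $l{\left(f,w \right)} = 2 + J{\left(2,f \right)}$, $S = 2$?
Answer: $0$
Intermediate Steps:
$H{\left(n,B \right)} = -6$ ($H{\left(n,B \right)} = \left(-3\right) 2 = -6$)
$l{\left(f,w \right)} = 2$ ($l{\left(f,w \right)} = 2 + 0 = 2$)
$Y{\left(o,V \right)} = -1$ ($Y{\left(o,V \right)} = \frac{1}{6} \left(-6\right) = -1$)
$A{\left(b \right)} = 1$ ($A{\left(b \right)} = \left(2 - 3\right)^{2} = \left(-1\right)^{2} = 1$)
$\sqrt{Y{\left(14 + H{\left(-3,2 \right)},29 \right)} + A{\left(-20 \right)}} = \sqrt{-1 + 1} = \sqrt{0} = 0$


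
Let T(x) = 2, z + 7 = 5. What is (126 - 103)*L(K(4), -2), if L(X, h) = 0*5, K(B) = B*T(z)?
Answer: 0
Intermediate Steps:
z = -2 (z = -7 + 5 = -2)
K(B) = 2*B (K(B) = B*2 = 2*B)
L(X, h) = 0
(126 - 103)*L(K(4), -2) = (126 - 103)*0 = 23*0 = 0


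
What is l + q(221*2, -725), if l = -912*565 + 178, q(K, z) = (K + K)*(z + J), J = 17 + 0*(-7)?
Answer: -1140974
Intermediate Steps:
J = 17 (J = 17 + 0 = 17)
q(K, z) = 2*K*(17 + z) (q(K, z) = (K + K)*(z + 17) = (2*K)*(17 + z) = 2*K*(17 + z))
l = -515102 (l = -515280 + 178 = -515102)
l + q(221*2, -725) = -515102 + 2*(221*2)*(17 - 725) = -515102 + 2*442*(-708) = -515102 - 625872 = -1140974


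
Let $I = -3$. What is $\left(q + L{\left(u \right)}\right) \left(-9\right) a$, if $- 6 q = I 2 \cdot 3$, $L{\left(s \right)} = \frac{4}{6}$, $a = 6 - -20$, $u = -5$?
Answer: $-858$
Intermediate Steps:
$a = 26$ ($a = 6 + 20 = 26$)
$L{\left(s \right)} = \frac{2}{3}$ ($L{\left(s \right)} = 4 \cdot \frac{1}{6} = \frac{2}{3}$)
$q = 3$ ($q = - \frac{\left(-3\right) 2 \cdot 3}{6} = - \frac{\left(-6\right) 3}{6} = \left(- \frac{1}{6}\right) \left(-18\right) = 3$)
$\left(q + L{\left(u \right)}\right) \left(-9\right) a = \left(3 + \frac{2}{3}\right) \left(-9\right) 26 = \frac{11}{3} \left(-9\right) 26 = \left(-33\right) 26 = -858$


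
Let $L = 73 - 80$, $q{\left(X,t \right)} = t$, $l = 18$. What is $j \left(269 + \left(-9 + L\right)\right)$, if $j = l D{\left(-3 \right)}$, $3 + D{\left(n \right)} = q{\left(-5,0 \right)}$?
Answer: $-13662$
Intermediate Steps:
$D{\left(n \right)} = -3$ ($D{\left(n \right)} = -3 + 0 = -3$)
$L = -7$ ($L = 73 - 80 = -7$)
$j = -54$ ($j = 18 \left(-3\right) = -54$)
$j \left(269 + \left(-9 + L\right)\right) = - 54 \left(269 - 16\right) = \left(-54\right) 253 = -13662$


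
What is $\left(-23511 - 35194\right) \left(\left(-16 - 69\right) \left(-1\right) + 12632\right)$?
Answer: $-746551485$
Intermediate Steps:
$\left(-23511 - 35194\right) \left(\left(-16 - 69\right) \left(-1\right) + 12632\right) = - 58705 \left(\left(-85\right) \left(-1\right) + 12632\right) = - 58705 \left(85 + 12632\right) = \left(-58705\right) 12717 = -746551485$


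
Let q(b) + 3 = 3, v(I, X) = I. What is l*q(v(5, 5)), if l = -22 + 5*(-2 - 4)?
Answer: 0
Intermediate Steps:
q(b) = 0 (q(b) = -3 + 3 = 0)
l = -52 (l = -22 + 5*(-6) = -22 - 30 = -52)
l*q(v(5, 5)) = -52*0 = 0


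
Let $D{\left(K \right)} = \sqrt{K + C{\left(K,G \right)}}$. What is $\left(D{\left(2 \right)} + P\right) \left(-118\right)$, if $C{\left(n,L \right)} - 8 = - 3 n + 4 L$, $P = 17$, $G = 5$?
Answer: $-2006 - 236 \sqrt{6} \approx -2584.1$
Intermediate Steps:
$C{\left(n,L \right)} = 8 - 3 n + 4 L$ ($C{\left(n,L \right)} = 8 + \left(- 3 n + 4 L\right) = 8 - 3 n + 4 L$)
$D{\left(K \right)} = \sqrt{28 - 2 K}$ ($D{\left(K \right)} = \sqrt{K + \left(8 - 3 K + 4 \cdot 5\right)} = \sqrt{K + \left(8 - 3 K + 20\right)} = \sqrt{K - \left(-28 + 3 K\right)} = \sqrt{28 - 2 K}$)
$\left(D{\left(2 \right)} + P\right) \left(-118\right) = \left(\sqrt{28 - 4} + 17\right) \left(-118\right) = \left(\sqrt{24} + 17\right) \left(-118\right) = \left(2 \sqrt{6} + 17\right) \left(-118\right) = \left(17 + 2 \sqrt{6}\right) \left(-118\right) = -2006 - 236 \sqrt{6}$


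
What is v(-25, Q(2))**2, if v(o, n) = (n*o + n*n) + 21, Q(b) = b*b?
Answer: 3969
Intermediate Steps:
Q(b) = b**2
v(o, n) = 21 + n**2 + n*o (v(o, n) = (n*o + n**2) + 21 = (n**2 + n*o) + 21 = 21 + n**2 + n*o)
v(-25, Q(2))**2 = (21 + (2**2)**2 + 2**2*(-25))**2 = (21 + 4**2 + 4*(-25))**2 = (21 + 16 - 100)**2 = (-63)**2 = 3969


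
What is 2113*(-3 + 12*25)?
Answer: 627561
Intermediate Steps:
2113*(-3 + 12*25) = 2113*(-3 + 300) = 2113*297 = 627561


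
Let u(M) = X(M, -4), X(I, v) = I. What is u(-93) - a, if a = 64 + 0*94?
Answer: -157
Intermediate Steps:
a = 64 (a = 64 + 0 = 64)
u(M) = M
u(-93) - a = -93 - 1*64 = -93 - 64 = -157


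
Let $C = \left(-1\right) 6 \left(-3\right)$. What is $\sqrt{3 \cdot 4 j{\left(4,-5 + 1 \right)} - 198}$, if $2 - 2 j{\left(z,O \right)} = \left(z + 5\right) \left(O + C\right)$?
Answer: $i \sqrt{942} \approx 30.692 i$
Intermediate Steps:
$C = 18$ ($C = \left(-6\right) \left(-3\right) = 18$)
$j{\left(z,O \right)} = 1 - \frac{\left(5 + z\right) \left(18 + O\right)}{2}$ ($j{\left(z,O \right)} = 1 - \frac{\left(z + 5\right) \left(O + 18\right)}{2} = 1 - \frac{\left(5 + z\right) \left(18 + O\right)}{2}$)
$\sqrt{3 \cdot 4 j{\left(4,-5 + 1 \right)} - 198} = \sqrt{3 \cdot 4 \left(-44 - 36 - \frac{5 \left(-5 + 1\right)}{2} - \frac{1}{2} \left(-5 + 1\right) 4\right) - 198} = \sqrt{12 \left(-44 - 36 - -10 - \left(-2\right) 4\right) - 198} = \sqrt{12 \left(-44 - 36 + 10 + 8\right) - 198} = \sqrt{12 \left(-62\right) - 198} = \sqrt{-744 - 198} = \sqrt{-942} = i \sqrt{942}$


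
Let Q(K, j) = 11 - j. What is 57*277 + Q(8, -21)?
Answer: 15821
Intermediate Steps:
57*277 + Q(8, -21) = 57*277 + (11 - 1*(-21)) = 15789 + (11 + 21) = 15789 + 32 = 15821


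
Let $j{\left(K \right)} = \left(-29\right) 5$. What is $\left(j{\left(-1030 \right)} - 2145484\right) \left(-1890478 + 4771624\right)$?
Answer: $-6181870410834$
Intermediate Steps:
$j{\left(K \right)} = -145$
$\left(j{\left(-1030 \right)} - 2145484\right) \left(-1890478 + 4771624\right) = \left(-145 - 2145484\right) \left(-1890478 + 4771624\right) = \left(-2145629\right) 2881146 = -6181870410834$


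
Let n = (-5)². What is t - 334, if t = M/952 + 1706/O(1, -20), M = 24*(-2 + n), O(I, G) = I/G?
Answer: -4099957/119 ≈ -34453.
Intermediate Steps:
n = 25
M = 552 (M = 24*(-2 + 25) = 24*23 = 552)
t = -4060211/119 (t = 552/952 + 1706/((1/(-20))) = 552*(1/952) + 1706/((1*(-1/20))) = 69/119 + 1706/(-1/20) = 69/119 + 1706*(-20) = 69/119 - 34120 = -4060211/119 ≈ -34119.)
t - 334 = -4060211/119 - 334 = -4099957/119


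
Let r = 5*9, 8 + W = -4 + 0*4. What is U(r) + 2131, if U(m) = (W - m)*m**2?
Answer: -113294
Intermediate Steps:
W = -12 (W = -8 + (-4 + 0*4) = -8 + (-4 + 0) = -8 - 4 = -12)
r = 45
U(m) = m**2*(-12 - m) (U(m) = (-12 - m)*m**2 = m**2*(-12 - m))
U(r) + 2131 = 45**2*(-12 - 1*45) + 2131 = 2025*(-12 - 45) + 2131 = 2025*(-57) + 2131 = -115425 + 2131 = -113294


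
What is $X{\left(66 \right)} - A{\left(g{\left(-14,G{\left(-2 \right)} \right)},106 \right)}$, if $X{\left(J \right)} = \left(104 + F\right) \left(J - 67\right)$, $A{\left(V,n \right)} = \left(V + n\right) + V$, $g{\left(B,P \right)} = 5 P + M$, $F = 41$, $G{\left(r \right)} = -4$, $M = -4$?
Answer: $-203$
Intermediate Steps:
$g{\left(B,P \right)} = -4 + 5 P$ ($g{\left(B,P \right)} = 5 P - 4 = -4 + 5 P$)
$A{\left(V,n \right)} = n + 2 V$
$X{\left(J \right)} = -9715 + 145 J$ ($X{\left(J \right)} = \left(104 + 41\right) \left(J - 67\right) = 145 \left(-67 + J\right) = -9715 + 145 J$)
$X{\left(66 \right)} - A{\left(g{\left(-14,G{\left(-2 \right)} \right)},106 \right)} = \left(-9715 + 145 \cdot 66\right) - \left(106 + 2 \left(-4 + 5 \left(-4\right)\right)\right) = \left(-9715 + 9570\right) - \left(106 + 2 \left(-4 - 20\right)\right) = -145 - \left(106 + 2 \left(-24\right)\right) = -145 - \left(106 - 48\right) = -145 - 58 = -203$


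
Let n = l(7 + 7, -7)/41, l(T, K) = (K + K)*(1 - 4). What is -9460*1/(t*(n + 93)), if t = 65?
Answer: -77572/50115 ≈ -1.5479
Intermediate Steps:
l(T, K) = -6*K (l(T, K) = (2*K)*(-3) = -6*K)
n = 42/41 (n = -6*(-7)/41 = 42*(1/41) = 42/41 ≈ 1.0244)
-9460*1/(t*(n + 93)) = -9460*1/(65*(42/41 + 93)) = -9460/(65*(3855/41)) = -9460/250575/41 = -9460*41/250575 = -77572/50115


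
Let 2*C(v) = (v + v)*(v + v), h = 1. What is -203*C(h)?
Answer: -406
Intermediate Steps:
C(v) = 2*v² (C(v) = ((v + v)*(v + v))/2 = ((2*v)*(2*v))/2 = (4*v²)/2 = 2*v²)
-203*C(h) = -406*1² = -406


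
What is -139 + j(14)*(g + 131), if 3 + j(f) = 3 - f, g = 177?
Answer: -4451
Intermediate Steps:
j(f) = -f (j(f) = -3 + (3 - f) = -f)
-139 + j(14)*(g + 131) = -139 + (-1*14)*(177 + 131) = -139 - 14*308 = -139 - 4312 = -4451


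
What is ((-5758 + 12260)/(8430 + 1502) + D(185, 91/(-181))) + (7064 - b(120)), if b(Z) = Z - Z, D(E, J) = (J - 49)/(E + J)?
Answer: 585759855595/82917302 ≈ 7064.4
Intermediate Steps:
D(E, J) = (-49 + J)/(E + J)
b(Z) = 0
((-5758 + 12260)/(8430 + 1502) + D(185, 91/(-181))) + (7064 - b(120)) = ((-5758 + 12260)/(8430 + 1502) + (-49 + 91/(-181))/(185 + 91/(-181))) + (7064 - 1*0) = (6502/9932 + (-49 + 91*(-1/181))/(185 + 91*(-1/181))) + (7064 + 0) = (6502*(1/9932) + (-49 - 91/181)/(185 - 91/181)) + 7064 = (3251/4966 - 8960/181/(33394/181)) + 7064 = (3251/4966 + (181/33394)*(-8960/181)) + 7064 = (3251/4966 - 4480/16697) + 7064 = 32034267/82917302 + 7064 = 585759855595/82917302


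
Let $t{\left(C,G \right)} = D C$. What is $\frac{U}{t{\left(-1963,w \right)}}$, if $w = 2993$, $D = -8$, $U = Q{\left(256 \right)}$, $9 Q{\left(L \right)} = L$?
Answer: $\frac{32}{17667} \approx 0.0018113$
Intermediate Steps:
$Q{\left(L \right)} = \frac{L}{9}$
$U = \frac{256}{9}$ ($U = \frac{1}{9} \cdot 256 = \frac{256}{9} \approx 28.444$)
$t{\left(C,G \right)} = - 8 C$
$\frac{U}{t{\left(-1963,w \right)}} = \frac{256}{9 \left(\left(-8\right) \left(-1963\right)\right)} = \frac{256}{9 \cdot 15704} = \frac{256}{9} \cdot \frac{1}{15704} = \frac{32}{17667}$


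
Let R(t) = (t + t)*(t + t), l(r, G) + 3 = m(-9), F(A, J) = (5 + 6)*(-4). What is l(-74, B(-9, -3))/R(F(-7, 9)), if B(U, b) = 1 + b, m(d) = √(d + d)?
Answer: -3/7744 + 3*I*√2/7744 ≈ -0.0003874 + 0.00054786*I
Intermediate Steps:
F(A, J) = -44 (F(A, J) = 11*(-4) = -44)
m(d) = √2*√d (m(d) = √(2*d) = √2*√d)
l(r, G) = -3 + 3*I*√2 (l(r, G) = -3 + √2*√(-9) = -3 + √2*(3*I) = -3 + 3*I*√2)
R(t) = 4*t² (R(t) = (2*t)*(2*t) = 4*t²)
l(-74, B(-9, -3))/R(F(-7, 9)) = (-3 + 3*I*√2)/((4*(-44)²)) = (-3 + 3*I*√2)/((4*1936)) = (-3 + 3*I*√2)/7744 = (-3 + 3*I*√2)*(1/7744) = -3/7744 + 3*I*√2/7744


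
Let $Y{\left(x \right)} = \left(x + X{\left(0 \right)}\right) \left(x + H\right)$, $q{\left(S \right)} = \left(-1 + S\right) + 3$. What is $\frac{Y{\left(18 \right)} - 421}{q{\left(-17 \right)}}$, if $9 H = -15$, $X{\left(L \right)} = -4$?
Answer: $\frac{577}{45} \approx 12.822$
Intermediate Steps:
$H = - \frac{5}{3}$ ($H = \frac{1}{9} \left(-15\right) = - \frac{5}{3} \approx -1.6667$)
$q{\left(S \right)} = 2 + S$
$Y{\left(x \right)} = \left(-4 + x\right) \left(- \frac{5}{3} + x\right)$ ($Y{\left(x \right)} = \left(x - 4\right) \left(x - \frac{5}{3}\right) = \left(-4 + x\right) \left(- \frac{5}{3} + x\right)$)
$\frac{Y{\left(18 \right)} - 421}{q{\left(-17 \right)}} = \frac{\left(\frac{20}{3} + 18^{2} - 102\right) - 421}{2 - 17} = \frac{\left(\frac{20}{3} + 324 - 102\right) - 421}{-15} = - \frac{\frac{686}{3} - 421}{15} = \left(- \frac{1}{15}\right) \left(- \frac{577}{3}\right) = \frac{577}{45}$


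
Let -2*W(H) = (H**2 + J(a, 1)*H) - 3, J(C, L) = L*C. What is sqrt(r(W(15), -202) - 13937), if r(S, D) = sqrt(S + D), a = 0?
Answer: sqrt(-13937 + I*sqrt(313)) ≈ 0.0749 + 118.06*I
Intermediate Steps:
J(C, L) = C*L
W(H) = 3/2 - H**2/2 (W(H) = -((H**2 + (0*1)*H) - 3)/2 = -((H**2 + 0*H) - 3)/2 = -((H**2 + 0) - 3)/2 = -(H**2 - 3)/2 = -(-3 + H**2)/2 = 3/2 - H**2/2)
r(S, D) = sqrt(D + S)
sqrt(r(W(15), -202) - 13937) = sqrt(sqrt(-202 + (3/2 - 1/2*15**2)) - 13937) = sqrt(sqrt(-202 + (3/2 - 1/2*225)) - 13937) = sqrt(sqrt(-202 + (3/2 - 225/2)) - 13937) = sqrt(sqrt(-202 - 111) - 13937) = sqrt(sqrt(-313) - 13937) = sqrt(I*sqrt(313) - 13937) = sqrt(-13937 + I*sqrt(313))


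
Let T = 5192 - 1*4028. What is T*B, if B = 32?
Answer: 37248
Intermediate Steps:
T = 1164 (T = 5192 - 4028 = 1164)
T*B = 1164*32 = 37248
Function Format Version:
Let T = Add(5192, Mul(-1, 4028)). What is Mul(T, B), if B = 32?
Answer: 37248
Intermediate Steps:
T = 1164 (T = Add(5192, -4028) = 1164)
Mul(T, B) = Mul(1164, 32) = 37248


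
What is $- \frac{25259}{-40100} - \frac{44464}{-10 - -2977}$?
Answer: $- \frac{1708062947}{118976700} \approx -14.356$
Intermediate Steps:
$- \frac{25259}{-40100} - \frac{44464}{-10 - -2977} = \left(-25259\right) \left(- \frac{1}{40100}\right) - \frac{44464}{-10 + 2977} = \frac{25259}{40100} - \frac{44464}{2967} = - \frac{1708062947}{118976700}$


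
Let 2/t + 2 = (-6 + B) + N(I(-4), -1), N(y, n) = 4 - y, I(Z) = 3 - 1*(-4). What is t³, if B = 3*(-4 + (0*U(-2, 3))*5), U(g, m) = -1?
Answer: -8/12167 ≈ -0.00065752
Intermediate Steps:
I(Z) = 7 (I(Z) = 3 + 4 = 7)
B = -12 (B = 3*(-4 + (0*(-1))*5) = 3*(-4 + 0*5) = 3*(-4 + 0) = 3*(-4) = -12)
t = -2/23 (t = 2/(-2 + ((-6 - 12) + (4 - 1*7))) = 2/(-2 + (-18 + (4 - 7))) = 2/(-2 + (-18 - 3)) = 2/(-2 - 21) = 2/(-23) = 2*(-1/23) = -2/23 ≈ -0.086957)
t³ = (-2/23)³ = -8/12167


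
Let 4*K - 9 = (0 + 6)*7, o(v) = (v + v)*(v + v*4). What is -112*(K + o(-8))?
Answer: -73108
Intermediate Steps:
o(v) = 10*v² (o(v) = (2*v)*(v + 4*v) = (2*v)*(5*v) = 10*v²)
K = 51/4 (K = 9/4 + ((0 + 6)*7)/4 = 9/4 + (6*7)/4 = 9/4 + (¼)*42 = 9/4 + 21/2 = 51/4 ≈ 12.750)
-112*(K + o(-8)) = -112*(51/4 + 10*(-8)²) = -112*(51/4 + 10*64) = -112*(51/4 + 640) = -112*2611/4 = -73108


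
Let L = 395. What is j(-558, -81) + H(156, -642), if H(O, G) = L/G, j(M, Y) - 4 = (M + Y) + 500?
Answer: -87065/642 ≈ -135.62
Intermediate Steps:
j(M, Y) = 504 + M + Y (j(M, Y) = 4 + ((M + Y) + 500) = 4 + (500 + M + Y) = 504 + M + Y)
H(O, G) = 395/G
j(-558, -81) + H(156, -642) = (504 - 558 - 81) + 395/(-642) = -135 + 395*(-1/642) = -135 - 395/642 = -87065/642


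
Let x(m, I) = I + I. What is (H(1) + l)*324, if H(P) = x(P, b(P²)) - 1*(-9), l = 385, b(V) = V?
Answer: 128304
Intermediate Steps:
x(m, I) = 2*I
H(P) = 9 + 2*P² (H(P) = 2*P² - 1*(-9) = 2*P² + 9 = 9 + 2*P²)
(H(1) + l)*324 = ((9 + 2*1²) + 385)*324 = ((9 + 2*1) + 385)*324 = ((9 + 2) + 385)*324 = (11 + 385)*324 = 396*324 = 128304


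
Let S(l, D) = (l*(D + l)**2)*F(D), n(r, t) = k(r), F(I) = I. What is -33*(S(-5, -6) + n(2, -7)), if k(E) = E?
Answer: -119856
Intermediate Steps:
n(r, t) = r
S(l, D) = D*l*(D + l)**2 (S(l, D) = (l*(D + l)**2)*D = D*l*(D + l)**2)
-33*(S(-5, -6) + n(2, -7)) = -33*(-6*(-5)*(-6 - 5)**2 + 2) = -33*(-6*(-5)*(-11)**2 + 2) = -33*(-6*(-5)*121 + 2) = -33*(3630 + 2) = -33*3632 = -119856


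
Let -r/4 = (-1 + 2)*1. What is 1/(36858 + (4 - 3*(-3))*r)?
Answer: 1/36806 ≈ 2.7169e-5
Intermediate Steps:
r = -4 (r = -4*(-1 + 2) = -4 ≈ -4.0000)
1/(36858 + (4 - 3*(-3))*r) = 1/(36858 + (4 - 3*(-3))*(-4)) = 1/(36858 + (4 + 9)*(-4)) = 1/(36858 + 13*(-4)) = 1/(36858 - 52) = 1/36806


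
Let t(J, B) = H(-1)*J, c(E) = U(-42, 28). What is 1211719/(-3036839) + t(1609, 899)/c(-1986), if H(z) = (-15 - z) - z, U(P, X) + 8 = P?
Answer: 63460975413/151841950 ≈ 417.94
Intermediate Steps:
U(P, X) = -8 + P
c(E) = -50 (c(E) = -8 - 42 = -50)
H(z) = -15 - 2*z
t(J, B) = -13*J (t(J, B) = (-15 - 2*(-1))*J = (-15 + 2)*J = -13*J)
1211719/(-3036839) + t(1609, 899)/c(-1986) = 1211719/(-3036839) - 13*1609/(-50) = 1211719*(-1/3036839) - 20917*(-1/50) = -1211719/3036839 + 20917/50 = 63460975413/151841950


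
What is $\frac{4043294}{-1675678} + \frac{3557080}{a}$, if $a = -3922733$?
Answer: $- \frac{641802455963}{193330511411} \approx -3.3197$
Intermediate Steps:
$\frac{4043294}{-1675678} + \frac{3557080}{a} = \frac{4043294}{-1675678} + \frac{3557080}{-3922733} = 4043294 \left(- \frac{1}{1675678}\right) + 3557080 \left(- \frac{1}{3922733}\right) = - \frac{2021647}{837839} - \frac{209240}{230749} = - \frac{641802455963}{193330511411}$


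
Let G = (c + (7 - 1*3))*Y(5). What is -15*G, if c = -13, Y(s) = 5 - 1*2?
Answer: 405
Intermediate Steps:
Y(s) = 3 (Y(s) = 5 - 2 = 3)
G = -27 (G = (-13 + (7 - 1*3))*3 = (-13 + (7 - 3))*3 = (-13 + 4)*3 = -9*3 = -27)
-15*G = -15*(-27) = 405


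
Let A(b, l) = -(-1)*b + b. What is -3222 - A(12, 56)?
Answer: -3246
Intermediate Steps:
A(b, l) = 2*b (A(b, l) = b + b = 2*b)
-3222 - A(12, 56) = -3222 - 2*12 = -3222 - 1*24 = -3222 - 24 = -3246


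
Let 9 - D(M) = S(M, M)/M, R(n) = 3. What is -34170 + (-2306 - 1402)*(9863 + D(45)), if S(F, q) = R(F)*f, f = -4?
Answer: -183202674/5 ≈ -3.6641e+7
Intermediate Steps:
S(F, q) = -12 (S(F, q) = 3*(-4) = -12)
D(M) = 9 + 12/M (D(M) = 9 - (-12)/M = 9 + 12/M)
-34170 + (-2306 - 1402)*(9863 + D(45)) = -34170 + (-2306 - 1402)*(9863 + (9 + 12/45)) = -34170 - 3708*(9863 + (9 + 12*(1/45))) = -34170 - 3708*(9863 + (9 + 4/15)) = -34170 - 3708*(9863 + 139/15) = -34170 - 3708*148084/15 = -34170 - 183031824/5 = -183202674/5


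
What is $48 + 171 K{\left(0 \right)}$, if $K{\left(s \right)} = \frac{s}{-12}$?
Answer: $48$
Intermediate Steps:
$K{\left(s \right)} = - \frac{s}{12}$ ($K{\left(s \right)} = s \left(- \frac{1}{12}\right) = - \frac{s}{12}$)
$48 + 171 K{\left(0 \right)} = 48 + 171 \left(\left(- \frac{1}{12}\right) 0\right) = 48 + 171 \cdot 0 = 48 + 0 = 48$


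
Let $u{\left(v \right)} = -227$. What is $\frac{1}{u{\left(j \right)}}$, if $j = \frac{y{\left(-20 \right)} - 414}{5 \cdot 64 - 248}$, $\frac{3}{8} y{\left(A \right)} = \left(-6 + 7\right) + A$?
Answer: $- \frac{1}{227} \approx -0.0044053$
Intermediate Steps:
$y{\left(A \right)} = \frac{8}{3} + \frac{8 A}{3}$ ($y{\left(A \right)} = \frac{8 \left(\left(-6 + 7\right) + A\right)}{3} = \frac{8 \left(1 + A\right)}{3} = \frac{8}{3} + \frac{8 A}{3}$)
$j = - \frac{697}{108}$ ($j = \frac{\left(\frac{8}{3} + \frac{8}{3} \left(-20\right)\right) - 414}{5 \cdot 64 - 248} = \frac{\left(\frac{8}{3} - \frac{160}{3}\right) - 414}{320 - 248} = \frac{- \frac{152}{3} - 414}{72} = \left(- \frac{1394}{3}\right) \frac{1}{72} = - \frac{697}{108} \approx -6.4537$)
$\frac{1}{u{\left(j \right)}} = \frac{1}{-227} = - \frac{1}{227}$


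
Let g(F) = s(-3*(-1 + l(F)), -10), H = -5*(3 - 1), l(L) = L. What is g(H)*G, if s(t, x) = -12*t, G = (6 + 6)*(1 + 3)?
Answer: -19008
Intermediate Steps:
G = 48 (G = 12*4 = 48)
H = -10 (H = -5*2 = -10)
g(F) = -36 + 36*F (g(F) = -(-36)*(-1 + F) = -12*(3 - 3*F) = -36 + 36*F)
g(H)*G = (-36 + 36*(-10))*48 = (-36 - 360)*48 = -396*48 = -19008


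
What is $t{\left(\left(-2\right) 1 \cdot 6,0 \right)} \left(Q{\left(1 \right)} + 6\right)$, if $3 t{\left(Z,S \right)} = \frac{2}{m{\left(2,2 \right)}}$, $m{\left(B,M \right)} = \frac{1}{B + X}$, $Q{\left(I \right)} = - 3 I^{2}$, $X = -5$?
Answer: $-6$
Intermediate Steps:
$m{\left(B,M \right)} = \frac{1}{-5 + B}$ ($m{\left(B,M \right)} = \frac{1}{B - 5} = \frac{1}{-5 + B}$)
$t{\left(Z,S \right)} = -2$ ($t{\left(Z,S \right)} = \frac{2 \frac{1}{\frac{1}{-5 + 2}}}{3} = \frac{2 \frac{1}{\frac{1}{-3}}}{3} = \frac{2 \frac{1}{- \frac{1}{3}}}{3} = \frac{2 \left(-3\right)}{3} = \frac{1}{3} \left(-6\right) = -2$)
$t{\left(\left(-2\right) 1 \cdot 6,0 \right)} \left(Q{\left(1 \right)} + 6\right) = - 2 \left(- 3 \cdot 1^{2} + 6\right) = - 2 \left(\left(-3\right) 1 + 6\right) = - 2 \left(-3 + 6\right) = \left(-2\right) 3 = -6$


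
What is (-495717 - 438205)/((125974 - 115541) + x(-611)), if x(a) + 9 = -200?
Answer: -466961/5112 ≈ -91.346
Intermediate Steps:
x(a) = -209 (x(a) = -9 - 200 = -209)
(-495717 - 438205)/((125974 - 115541) + x(-611)) = (-495717 - 438205)/((125974 - 115541) - 209) = -933922/(10433 - 209) = -933922/10224 = -933922*1/10224 = -466961/5112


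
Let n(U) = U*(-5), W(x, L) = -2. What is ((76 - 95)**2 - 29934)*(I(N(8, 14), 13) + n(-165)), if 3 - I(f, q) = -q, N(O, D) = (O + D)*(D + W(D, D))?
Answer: -24870893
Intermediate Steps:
n(U) = -5*U
N(O, D) = (-2 + D)*(D + O) (N(O, D) = (O + D)*(D - 2) = (D + O)*(-2 + D) = (-2 + D)*(D + O))
I(f, q) = 3 + q (I(f, q) = 3 - (-1)*q = 3 + q)
((76 - 95)**2 - 29934)*(I(N(8, 14), 13) + n(-165)) = ((76 - 95)**2 - 29934)*((3 + 13) - 5*(-165)) = ((-19)**2 - 29934)*(16 + 825) = (361 - 29934)*841 = -29573*841 = -24870893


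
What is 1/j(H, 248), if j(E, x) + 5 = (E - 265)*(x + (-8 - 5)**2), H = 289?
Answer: 1/10003 ≈ 9.9970e-5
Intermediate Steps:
j(E, x) = -5 + (-265 + E)*(169 + x) (j(E, x) = -5 + (E - 265)*(x + (-8 - 5)**2) = -5 + (-265 + E)*(x + (-13)**2) = -5 + (-265 + E)*(x + 169) = -5 + (-265 + E)*(169 + x))
1/j(H, 248) = 1/(-44790 - 265*248 + 169*289 + 289*248) = 1/(-44790 - 65720 + 48841 + 71672) = 1/10003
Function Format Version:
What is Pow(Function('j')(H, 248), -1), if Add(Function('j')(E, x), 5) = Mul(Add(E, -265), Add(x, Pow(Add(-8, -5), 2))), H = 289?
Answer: Rational(1, 10003) ≈ 9.9970e-5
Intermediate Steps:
Function('j')(E, x) = Add(-5, Mul(Add(-265, E), Add(169, x))) (Function('j')(E, x) = Add(-5, Mul(Add(E, -265), Add(x, Pow(Add(-8, -5), 2)))) = Add(-5, Mul(Add(-265, E), Add(x, Pow(-13, 2)))) = Add(-5, Mul(Add(-265, E), Add(x, 169))) = Add(-5, Mul(Add(-265, E), Add(169, x))))
Pow(Function('j')(H, 248), -1) = Pow(Add(-44790, Mul(-265, 248), Mul(169, 289), Mul(289, 248)), -1) = Pow(Add(-44790, -65720, 48841, 71672), -1) = Pow(10003, -1) = Rational(1, 10003)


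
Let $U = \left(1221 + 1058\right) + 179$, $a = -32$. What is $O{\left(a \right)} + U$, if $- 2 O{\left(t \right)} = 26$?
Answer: $2445$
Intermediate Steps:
$O{\left(t \right)} = -13$ ($O{\left(t \right)} = \left(- \frac{1}{2}\right) 26 = -13$)
$U = 2458$ ($U = 2279 + 179 = 2458$)
$O{\left(a \right)} + U = -13 + 2458 = 2445$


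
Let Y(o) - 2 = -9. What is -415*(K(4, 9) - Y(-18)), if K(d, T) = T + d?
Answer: -8300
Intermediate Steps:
Y(o) = -7 (Y(o) = 2 - 9 = -7)
-415*(K(4, 9) - Y(-18)) = -415*((9 + 4) - 1*(-7)) = -415*(13 + 7) = -415*20 = -8300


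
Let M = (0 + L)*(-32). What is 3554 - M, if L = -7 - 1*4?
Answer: 3202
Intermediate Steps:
L = -11 (L = -7 - 4 = -11)
M = 352 (M = (0 - 11)*(-32) = -11*(-32) = 352)
3554 - M = 3554 - 1*352 = 3554 - 352 = 3202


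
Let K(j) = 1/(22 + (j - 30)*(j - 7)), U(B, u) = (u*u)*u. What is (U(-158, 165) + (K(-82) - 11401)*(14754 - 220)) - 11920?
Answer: -805303528088/4995 ≈ -1.6122e+8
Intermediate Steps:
U(B, u) = u**3 (U(B, u) = u**2*u = u**3)
K(j) = 1/(22 + (-30 + j)*(-7 + j))
(U(-158, 165) + (K(-82) - 11401)*(14754 - 220)) - 11920 = (165**3 + (1/(232 + (-82)**2 - 37*(-82)) - 11401)*(14754 - 220)) - 11920 = (4492125 + (1/(232 + 6724 + 3034) - 11401)*14534) - 11920 = (4492125 + (1/9990 - 11401)*14534) - 11920 = (4492125 - 113895989/9990*14534) - 11920 = (4492125 - 827682152063/4995) - 11920 = -805243987688/4995 - 11920 = -805303528088/4995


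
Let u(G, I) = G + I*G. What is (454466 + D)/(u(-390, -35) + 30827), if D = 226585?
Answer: 681051/44087 ≈ 15.448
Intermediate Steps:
u(G, I) = G + G*I
(454466 + D)/(u(-390, -35) + 30827) = (454466 + 226585)/(-390*(1 - 35) + 30827) = 681051/(-390*(-34) + 30827) = 681051/(13260 + 30827) = 681051/44087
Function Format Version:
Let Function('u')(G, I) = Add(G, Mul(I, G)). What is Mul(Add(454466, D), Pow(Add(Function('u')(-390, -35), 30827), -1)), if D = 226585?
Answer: Rational(681051, 44087) ≈ 15.448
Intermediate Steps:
Function('u')(G, I) = Add(G, Mul(G, I))
Mul(Add(454466, D), Pow(Add(Function('u')(-390, -35), 30827), -1)) = Mul(Add(454466, 226585), Pow(Add(Mul(-390, Add(1, -35)), 30827), -1)) = Mul(681051, Pow(Add(Mul(-390, -34), 30827), -1)) = Mul(681051, Pow(Add(13260, 30827), -1)) = Mul(681051, Pow(44087, -1)) = Mul(681051, Rational(1, 44087)) = Rational(681051, 44087)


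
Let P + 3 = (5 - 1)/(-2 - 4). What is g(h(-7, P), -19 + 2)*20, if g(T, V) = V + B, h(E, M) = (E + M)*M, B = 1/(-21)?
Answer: -7160/21 ≈ -340.95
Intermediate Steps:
B = -1/21 ≈ -0.047619
P = -11/3 (P = -3 + (5 - 1)/(-2 - 4) = -3 + 4/(-6) = -3 + 4*(-⅙) = -3 - ⅔ = -11/3 ≈ -3.6667)
h(E, M) = M*(E + M)
g(T, V) = -1/21 + V (g(T, V) = V - 1/21 = -1/21 + V)
g(h(-7, P), -19 + 2)*20 = (-1/21 + (-19 + 2))*20 = (-1/21 - 17)*20 = -358/21*20 = -7160/21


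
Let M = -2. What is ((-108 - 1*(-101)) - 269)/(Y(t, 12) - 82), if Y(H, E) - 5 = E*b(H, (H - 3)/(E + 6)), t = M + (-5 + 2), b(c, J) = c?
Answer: 276/137 ≈ 2.0146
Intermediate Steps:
t = -5 (t = -2 + (-5 + 2) = -2 - 3 = -5)
Y(H, E) = 5 + E*H
((-108 - 1*(-101)) - 269)/(Y(t, 12) - 82) = ((-108 - 1*(-101)) - 269)/((5 + 12*(-5)) - 82) = ((-108 + 101) - 269)/((5 - 60) - 82) = (-7 - 269)/(-55 - 82) = -276/(-137) = -276*(-1/137) = 276/137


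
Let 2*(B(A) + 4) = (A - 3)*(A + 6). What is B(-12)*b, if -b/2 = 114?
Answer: -9348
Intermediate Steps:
b = -228 (b = -2*114 = -228)
B(A) = -4 + (-3 + A)*(6 + A)/2 (B(A) = -4 + ((A - 3)*(A + 6))/2 = -4 + ((-3 + A)*(6 + A))/2 = -4 + (-3 + A)*(6 + A)/2)
B(-12)*b = (-13 + (½)*(-12)² + (3/2)*(-12))*(-228) = (-13 + (½)*144 - 18)*(-228) = (-13 + 72 - 18)*(-228) = 41*(-228) = -9348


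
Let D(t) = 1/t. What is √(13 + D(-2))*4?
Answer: 10*√2 ≈ 14.142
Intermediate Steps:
√(13 + D(-2))*4 = √(13 + 1/(-2))*4 = √(13 - ½)*4 = √(25/2)*4 = (5*√2/2)*4 = 10*√2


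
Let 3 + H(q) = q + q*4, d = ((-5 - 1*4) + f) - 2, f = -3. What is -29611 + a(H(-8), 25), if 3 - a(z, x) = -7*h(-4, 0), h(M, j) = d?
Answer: -29706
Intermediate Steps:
d = -14 (d = ((-5 - 1*4) - 3) - 2 = ((-5 - 4) - 3) - 2 = (-9 - 3) - 2 = -12 - 2 = -14)
h(M, j) = -14
H(q) = -3 + 5*q (H(q) = -3 + (q + q*4) = -3 + (q + 4*q) = -3 + 5*q)
a(z, x) = -95 (a(z, x) = 3 - (-7)*(-14) = 3 - 1*98 = 3 - 98 = -95)
-29611 + a(H(-8), 25) = -29611 - 95 = -29706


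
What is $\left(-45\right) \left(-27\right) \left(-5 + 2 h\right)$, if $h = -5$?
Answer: $-18225$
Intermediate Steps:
$\left(-45\right) \left(-27\right) \left(-5 + 2 h\right) = \left(-45\right) \left(-27\right) \left(-5 + 2 \left(-5\right)\right) = 1215 \left(-5 - 10\right) = 1215 \left(-15\right) = -18225$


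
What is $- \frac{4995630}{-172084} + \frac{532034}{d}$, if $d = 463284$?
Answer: $\frac{150371874236}{4982735241} \approx 30.179$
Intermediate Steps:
$- \frac{4995630}{-172084} + \frac{532034}{d} = - \frac{4995630}{-172084} + \frac{532034}{463284} = \left(-4995630\right) \left(- \frac{1}{172084}\right) + 532034 \cdot \frac{1}{463284} = \frac{2497815}{86042} + \frac{266017}{231642} = \frac{150371874236}{4982735241}$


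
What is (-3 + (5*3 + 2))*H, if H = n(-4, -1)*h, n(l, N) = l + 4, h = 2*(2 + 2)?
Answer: 0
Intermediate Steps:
h = 8 (h = 2*4 = 8)
n(l, N) = 4 + l
H = 0 (H = (4 - 4)*8 = 0*8 = 0)
(-3 + (5*3 + 2))*H = (-3 + (5*3 + 2))*0 = (-3 + (15 + 2))*0 = (-3 + 17)*0 = 14*0 = 0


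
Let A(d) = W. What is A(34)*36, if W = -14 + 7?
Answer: -252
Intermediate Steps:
W = -7
A(d) = -7
A(34)*36 = -7*36 = -252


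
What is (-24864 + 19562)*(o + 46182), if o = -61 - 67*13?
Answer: -239915500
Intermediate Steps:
o = -932 (o = -61 - 871 = -932)
(-24864 + 19562)*(o + 46182) = (-24864 + 19562)*(-932 + 46182) = -5302*45250 = -239915500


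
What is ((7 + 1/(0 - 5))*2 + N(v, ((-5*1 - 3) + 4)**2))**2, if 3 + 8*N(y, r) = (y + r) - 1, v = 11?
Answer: 434281/1600 ≈ 271.43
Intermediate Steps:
N(y, r) = -1/2 + r/8 + y/8 (N(y, r) = -3/8 + ((y + r) - 1)/8 = -3/8 + ((r + y) - 1)/8 = -3/8 + (-1 + r + y)/8 = -3/8 + (-1/8 + r/8 + y/8) = -1/2 + r/8 + y/8)
((7 + 1/(0 - 5))*2 + N(v, ((-5*1 - 3) + 4)**2))**2 = ((7 + 1/(0 - 5))*2 + (-1/2 + ((-5*1 - 3) + 4)**2/8 + (1/8)*11))**2 = ((7 + 1/(-5))*2 + (-1/2 + ((-5 - 3) + 4)**2/8 + 11/8))**2 = ((7 - 1/5)*2 + (-1/2 + (-8 + 4)**2/8 + 11/8))**2 = ((34/5)*2 + (-1/2 + (1/8)*(-4)**2 + 11/8))**2 = (68/5 + (-1/2 + (1/8)*16 + 11/8))**2 = (68/5 + (-1/2 + 2 + 11/8))**2 = (68/5 + 23/8)**2 = (659/40)**2 = 434281/1600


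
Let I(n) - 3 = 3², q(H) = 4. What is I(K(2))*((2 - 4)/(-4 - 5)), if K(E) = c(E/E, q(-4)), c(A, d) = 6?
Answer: 8/3 ≈ 2.6667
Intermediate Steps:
K(E) = 6
I(n) = 12 (I(n) = 3 + 3² = 3 + 9 = 12)
I(K(2))*((2 - 4)/(-4 - 5)) = 12*((2 - 4)/(-4 - 5)) = 12*(-2/(-9)) = 12*(-2*(-⅑)) = 12*(2/9) = 8/3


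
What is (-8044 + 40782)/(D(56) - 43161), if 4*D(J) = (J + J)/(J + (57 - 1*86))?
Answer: -883926/1165319 ≈ -0.75853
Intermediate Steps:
D(J) = J/(2*(-29 + J)) (D(J) = ((J + J)/(J + (57 - 1*86)))/4 = ((2*J)/(J + (57 - 86)))/4 = ((2*J)/(J - 29))/4 = ((2*J)/(-29 + J))/4 = (2*J/(-29 + J))/4 = J/(2*(-29 + J)))
(-8044 + 40782)/(D(56) - 43161) = (-8044 + 40782)/((1/2)*56/(-29 + 56) - 43161) = 32738/((1/2)*56/27 - 43161) = 32738/((1/2)*56*(1/27) - 43161) = 32738/(28/27 - 43161) = 32738/(-1165319/27) = 32738*(-27/1165319) = -883926/1165319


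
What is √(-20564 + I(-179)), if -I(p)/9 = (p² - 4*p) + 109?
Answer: I*√316358 ≈ 562.46*I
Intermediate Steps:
I(p) = -981 - 9*p² + 36*p (I(p) = -9*((p² - 4*p) + 109) = -9*(109 + p² - 4*p) = -981 - 9*p² + 36*p)
√(-20564 + I(-179)) = √(-20564 + (-981 - 9*(-179)² + 36*(-179))) = √(-20564 + (-981 - 9*32041 - 6444)) = √(-20564 + (-981 - 288369 - 6444)) = √(-20564 - 295794) = √(-316358) = I*√316358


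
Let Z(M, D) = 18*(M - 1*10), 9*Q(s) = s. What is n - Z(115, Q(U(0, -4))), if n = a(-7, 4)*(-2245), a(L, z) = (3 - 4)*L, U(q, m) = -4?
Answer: -17605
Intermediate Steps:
a(L, z) = -L
Q(s) = s/9
Z(M, D) = -180 + 18*M (Z(M, D) = 18*(M - 10) = 18*(-10 + M) = -180 + 18*M)
n = -15715 (n = -1*(-7)*(-2245) = 7*(-2245) = -15715)
n - Z(115, Q(U(0, -4))) = -15715 - (-180 + 18*115) = -15715 - (-180 + 2070) = -15715 - 1*1890 = -15715 - 1890 = -17605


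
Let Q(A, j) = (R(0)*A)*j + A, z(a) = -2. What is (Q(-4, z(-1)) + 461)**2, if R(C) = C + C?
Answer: 208849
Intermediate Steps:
R(C) = 2*C
Q(A, j) = A (Q(A, j) = ((2*0)*A)*j + A = (0*A)*j + A = 0*j + A = 0 + A = A)
(Q(-4, z(-1)) + 461)**2 = (-4 + 461)**2 = 457**2 = 208849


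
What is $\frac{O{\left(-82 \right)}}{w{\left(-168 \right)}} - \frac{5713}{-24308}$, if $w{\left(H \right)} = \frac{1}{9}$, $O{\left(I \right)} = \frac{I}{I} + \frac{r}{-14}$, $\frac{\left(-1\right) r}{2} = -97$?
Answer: $- \frac{19649489}{170156} \approx -115.48$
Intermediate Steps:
$r = 194$ ($r = \left(-2\right) \left(-97\right) = 194$)
$O{\left(I \right)} = - \frac{90}{7}$ ($O{\left(I \right)} = \frac{I}{I} + \frac{194}{-14} = 1 + 194 \left(- \frac{1}{14}\right) = 1 - \frac{97}{7} = - \frac{90}{7}$)
$w{\left(H \right)} = \frac{1}{9}$
$\frac{O{\left(-82 \right)}}{w{\left(-168 \right)}} - \frac{5713}{-24308} = - \frac{90 \frac{1}{\frac{1}{9}}}{7} - \frac{5713}{-24308} = \left(- \frac{90}{7}\right) 9 - - \frac{5713}{24308} = - \frac{810}{7} + \frac{5713}{24308} = - \frac{19649489}{170156}$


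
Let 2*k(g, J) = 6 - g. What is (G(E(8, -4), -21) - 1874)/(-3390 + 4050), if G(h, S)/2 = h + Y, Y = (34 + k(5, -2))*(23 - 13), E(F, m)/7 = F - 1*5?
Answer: -571/330 ≈ -1.7303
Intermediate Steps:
k(g, J) = 3 - g/2 (k(g, J) = (6 - g)/2 = 3 - g/2)
E(F, m) = -35 + 7*F (E(F, m) = 7*(F - 1*5) = 7*(F - 5) = 7*(-5 + F) = -35 + 7*F)
Y = 345 (Y = (34 + (3 - ½*5))*(23 - 13) = (34 + (3 - 5/2))*10 = (34 + ½)*10 = (69/2)*10 = 345)
G(h, S) = 690 + 2*h (G(h, S) = 2*(h + 345) = 2*(345 + h) = 690 + 2*h)
(G(E(8, -4), -21) - 1874)/(-3390 + 4050) = ((690 + 2*(-35 + 7*8)) - 1874)/(-3390 + 4050) = ((690 + 2*(-35 + 56)) - 1874)/660 = ((690 + 2*21) - 1874)*(1/660) = ((690 + 42) - 1874)*(1/660) = (732 - 1874)*(1/660) = -1142*1/660 = -571/330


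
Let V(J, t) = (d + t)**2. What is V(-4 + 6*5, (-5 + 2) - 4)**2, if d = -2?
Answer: 6561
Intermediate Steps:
V(J, t) = (-2 + t)**2
V(-4 + 6*5, (-5 + 2) - 4)**2 = ((-2 + ((-5 + 2) - 4))**2)**2 = ((-2 + (-3 - 4))**2)**2 = ((-2 - 7)**2)**2 = ((-9)**2)**2 = 81**2 = 6561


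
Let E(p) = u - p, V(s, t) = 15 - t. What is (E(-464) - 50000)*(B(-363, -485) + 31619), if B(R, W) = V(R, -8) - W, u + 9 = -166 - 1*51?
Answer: -1598703774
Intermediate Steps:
u = -226 (u = -9 + (-166 - 1*51) = -9 + (-166 - 51) = -9 - 217 = -226)
B(R, W) = 23 - W (B(R, W) = (15 - 1*(-8)) - W = (15 + 8) - W = 23 - W)
E(p) = -226 - p
(E(-464) - 50000)*(B(-363, -485) + 31619) = ((-226 - 1*(-464)) - 50000)*((23 - 1*(-485)) + 31619) = ((-226 + 464) - 50000)*((23 + 485) + 31619) = (238 - 50000)*(508 + 31619) = -49762*32127 = -1598703774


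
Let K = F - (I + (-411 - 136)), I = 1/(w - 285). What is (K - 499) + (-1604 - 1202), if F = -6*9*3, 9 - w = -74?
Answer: -589839/202 ≈ -2920.0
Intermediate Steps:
w = 83 (w = 9 - 1*(-74) = 9 + 74 = 83)
I = -1/202 (I = 1/(83 - 285) = 1/(-202) = -1/202 ≈ -0.0049505)
F = -162 (F = -54*3 = -162)
K = 77771/202 (K = -162 - (-1/202 + (-411 - 136)) = -162 - (-1/202 - 547) = -162 - 1*(-110495/202) = -162 + 110495/202 = 77771/202 ≈ 385.00)
(K - 499) + (-1604 - 1202) = (77771/202 - 499) + (-1604 - 1202) = -23027/202 - 2806 = -589839/202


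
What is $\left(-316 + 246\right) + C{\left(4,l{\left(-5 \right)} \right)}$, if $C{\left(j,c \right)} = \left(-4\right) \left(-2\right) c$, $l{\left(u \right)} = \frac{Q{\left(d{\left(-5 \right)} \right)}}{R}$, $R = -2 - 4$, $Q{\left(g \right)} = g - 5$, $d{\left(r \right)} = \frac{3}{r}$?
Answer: $- \frac{938}{15} \approx -62.533$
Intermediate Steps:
$Q{\left(g \right)} = -5 + g$
$R = -6$
$l{\left(u \right)} = \frac{14}{15}$ ($l{\left(u \right)} = \frac{-5 + \frac{3}{-5}}{-6} = \left(-5 + 3 \left(- \frac{1}{5}\right)\right) \left(- \frac{1}{6}\right) = \left(-5 - \frac{3}{5}\right) \left(- \frac{1}{6}\right) = \left(- \frac{28}{5}\right) \left(- \frac{1}{6}\right) = \frac{14}{15}$)
$C{\left(j,c \right)} = 8 c$
$\left(-316 + 246\right) + C{\left(4,l{\left(-5 \right)} \right)} = \left(-316 + 246\right) + 8 \cdot \frac{14}{15} = -70 + \frac{112}{15} = - \frac{938}{15}$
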